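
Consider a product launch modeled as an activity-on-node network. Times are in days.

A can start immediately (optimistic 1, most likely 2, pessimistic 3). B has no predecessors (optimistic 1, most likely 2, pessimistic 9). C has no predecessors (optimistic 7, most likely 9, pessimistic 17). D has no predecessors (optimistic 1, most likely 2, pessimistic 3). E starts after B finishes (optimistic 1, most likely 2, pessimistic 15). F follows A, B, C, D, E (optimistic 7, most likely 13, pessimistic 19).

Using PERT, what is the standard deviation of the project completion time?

2.60 days

te_A = (1 + 4·2 + 3)/6 = 12/6 = 2; σ²_A = ((3−1)/6)² = 0.111
te_B = (1 + 4·2 + 9)/6 = 18/6 = 3; σ²_B = ((9−1)/6)² = 1.778
te_C = (7 + 4·9 + 17)/6 = 60/6 = 10; σ²_C = ((17−7)/6)² = 2.778
te_D = (1 + 4·2 + 3)/6 = 12/6 = 2; σ²_D = ((3−1)/6)² = 0.111
te_E = (1 + 4·2 + 15)/6 = 24/6 = 4; σ²_E = ((15−1)/6)² = 5.444
te_F = (7 + 4·13 + 19)/6 = 78/6 = 13; σ²_F = ((19−7)/6)² = 4.000

Forward pass:
ES_A = 0; EF_A = 2
ES_B = 0; EF_B = 3
ES_C = 0; EF_C = 10
ES_D = 0; EF_D = 2
ES_E = 3; EF_E = 3+4 = 7
ES_F = max(EF_A=2, EF_B=3, EF_C=10, EF_D=2, EF_E=7) = 10; EF_F = 10+13 = 23
Expected project duration μ = 23 days. Critical path: C → F.

Variance along critical path = 2.778 + 4.000 = 6.778
σ = √6.778 = 2.603 days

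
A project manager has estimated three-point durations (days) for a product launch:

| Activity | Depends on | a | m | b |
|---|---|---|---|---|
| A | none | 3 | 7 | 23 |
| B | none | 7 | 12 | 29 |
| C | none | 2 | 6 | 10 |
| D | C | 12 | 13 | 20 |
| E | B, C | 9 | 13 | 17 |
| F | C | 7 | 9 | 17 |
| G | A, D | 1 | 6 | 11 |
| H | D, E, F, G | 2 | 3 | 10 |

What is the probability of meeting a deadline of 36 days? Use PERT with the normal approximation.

0.887

te_A = (3 + 4·7 + 23)/6 = 54/6 = 9; σ²_A = ((23−3)/6)² = 11.111
te_B = (7 + 4·12 + 29)/6 = 84/6 = 14; σ²_B = ((29−7)/6)² = 13.444
te_C = (2 + 4·6 + 10)/6 = 36/6 = 6; σ²_C = ((10−2)/6)² = 1.778
te_D = (12 + 4·13 + 20)/6 = 84/6 = 14; σ²_D = ((20−12)/6)² = 1.778
te_E = (9 + 4·13 + 17)/6 = 78/6 = 13; σ²_E = ((17−9)/6)² = 1.778
te_F = (7 + 4·9 + 17)/6 = 60/6 = 10; σ²_F = ((17−7)/6)² = 2.778
te_G = (1 + 4·6 + 11)/6 = 36/6 = 6; σ²_G = ((11−1)/6)² = 2.778
te_H = (2 + 4·3 + 10)/6 = 24/6 = 4; σ²_H = ((10−2)/6)² = 1.778

Forward pass:
ES_A = 0; EF_A = 9
ES_B = 0; EF_B = 14
ES_C = 0; EF_C = 6
ES_D = 6; EF_D = 6+14 = 20
ES_E = max(EF_B=14, EF_C=6) = 14; EF_E = 14+13 = 27
ES_F = 6; EF_F = 6+10 = 16
ES_G = max(EF_A=9, EF_D=20) = 20; EF_G = 20+6 = 26
ES_H = max(EF_D=20, EF_E=27, EF_F=16, EF_G=26) = 27; EF_H = 27+4 = 31
Expected project duration μ = 31 days. Critical path: B → E → H.

Variance along critical path = 13.444 + 1.778 + 1.778 = 17.000; σ = √17.000 = 4.123 days.
Z = (36 − 31) / 4.123 = 1.213
P(T ≤ 36) = Φ(1.213) ≈ 0.887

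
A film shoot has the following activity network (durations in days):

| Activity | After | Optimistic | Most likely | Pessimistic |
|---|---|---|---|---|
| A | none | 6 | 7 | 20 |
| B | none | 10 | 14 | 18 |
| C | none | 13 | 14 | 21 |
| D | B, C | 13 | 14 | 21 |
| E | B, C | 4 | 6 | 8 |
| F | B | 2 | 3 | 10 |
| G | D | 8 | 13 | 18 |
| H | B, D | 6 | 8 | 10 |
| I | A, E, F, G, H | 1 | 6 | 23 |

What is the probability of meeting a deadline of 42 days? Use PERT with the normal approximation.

0.021

te_A = (6 + 4·7 + 20)/6 = 54/6 = 9; σ²_A = ((20−6)/6)² = 5.444
te_B = (10 + 4·14 + 18)/6 = 84/6 = 14; σ²_B = ((18−10)/6)² = 1.778
te_C = (13 + 4·14 + 21)/6 = 90/6 = 15; σ²_C = ((21−13)/6)² = 1.778
te_D = (13 + 4·14 + 21)/6 = 90/6 = 15; σ²_D = ((21−13)/6)² = 1.778
te_E = (4 + 4·6 + 8)/6 = 36/6 = 6; σ²_E = ((8−4)/6)² = 0.444
te_F = (2 + 4·3 + 10)/6 = 24/6 = 4; σ²_F = ((10−2)/6)² = 1.778
te_G = (8 + 4·13 + 18)/6 = 78/6 = 13; σ²_G = ((18−8)/6)² = 2.778
te_H = (6 + 4·8 + 10)/6 = 48/6 = 8; σ²_H = ((10−6)/6)² = 0.444
te_I = (1 + 4·6 + 23)/6 = 48/6 = 8; σ²_I = ((23−1)/6)² = 13.444

Forward pass:
ES_A = 0; EF_A = 9
ES_B = 0; EF_B = 14
ES_C = 0; EF_C = 15
ES_D = max(EF_B=14, EF_C=15) = 15; EF_D = 15+15 = 30
ES_E = max(EF_B=14, EF_C=15) = 15; EF_E = 15+6 = 21
ES_F = 14; EF_F = 14+4 = 18
ES_G = 30; EF_G = 30+13 = 43
ES_H = max(EF_B=14, EF_D=30) = 30; EF_H = 30+8 = 38
ES_I = max(EF_A=9, EF_E=21, EF_F=18, EF_G=43, EF_H=38) = 43; EF_I = 43+8 = 51
Expected project duration μ = 51 days. Critical path: C → D → G → I.

Variance along critical path = 1.778 + 1.778 + 2.778 + 13.444 = 19.778; σ = √19.778 = 4.447 days.
Z = (42 − 51) / 4.447 = -2.024
P(T ≤ 42) = Φ(-2.024) ≈ 0.021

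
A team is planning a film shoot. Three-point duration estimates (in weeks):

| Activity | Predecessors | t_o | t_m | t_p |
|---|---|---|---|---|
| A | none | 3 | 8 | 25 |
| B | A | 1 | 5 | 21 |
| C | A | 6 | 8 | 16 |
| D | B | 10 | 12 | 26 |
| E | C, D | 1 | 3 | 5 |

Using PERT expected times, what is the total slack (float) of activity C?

12 weeks

te_A = (3 + 4·8 + 25)/6 = 60/6 = 10
te_B = (1 + 4·5 + 21)/6 = 42/6 = 7
te_C = (6 + 4·8 + 16)/6 = 54/6 = 9
te_D = (10 + 4·12 + 26)/6 = 84/6 = 14
te_E = (1 + 4·3 + 5)/6 = 18/6 = 3

Forward pass:
ES_A = 0; EF_A = 10
ES_B = 10; EF_B = 10+7 = 17
ES_C = 10; EF_C = 10+9 = 19
ES_D = 17; EF_D = 17+14 = 31
ES_E = max(EF_C=19, EF_D=31) = 31; EF_E = 31+3 = 34
Expected project duration μ = 34 weeks. Critical path: A → B → D → E.

Backward pass:
LF_E = 34; LS_E = 34−3 = 31
LF_D = LS_E = 31; LS_D = 31−14 = 17
LF_C = LS_E = 31; LS_C = 31−9 = 22
LF_B = LS_D = 17; LS_B = 17−7 = 10
LF_A = min(LS_B=10, LS_C=22) = 10; LS_A = 10−10 = 0
Slack_C = LS_C − ES_C = 22 − 10 = 12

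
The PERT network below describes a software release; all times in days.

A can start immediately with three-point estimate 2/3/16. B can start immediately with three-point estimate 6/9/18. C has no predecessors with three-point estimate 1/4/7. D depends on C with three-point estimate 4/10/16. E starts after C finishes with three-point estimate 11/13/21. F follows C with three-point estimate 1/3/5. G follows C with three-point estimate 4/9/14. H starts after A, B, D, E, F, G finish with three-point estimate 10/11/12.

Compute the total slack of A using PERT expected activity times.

te_A = (2 + 4·3 + 16)/6 = 30/6 = 5
te_B = (6 + 4·9 + 18)/6 = 60/6 = 10
te_C = (1 + 4·4 + 7)/6 = 24/6 = 4
te_D = (4 + 4·10 + 16)/6 = 60/6 = 10
te_E = (11 + 4·13 + 21)/6 = 84/6 = 14
te_F = (1 + 4·3 + 5)/6 = 18/6 = 3
te_G = (4 + 4·9 + 14)/6 = 54/6 = 9
te_H = (10 + 4·11 + 12)/6 = 66/6 = 11

Forward pass:
ES_A = 0; EF_A = 5
ES_B = 0; EF_B = 10
ES_C = 0; EF_C = 4
ES_D = 4; EF_D = 4+10 = 14
ES_E = 4; EF_E = 4+14 = 18
ES_F = 4; EF_F = 4+3 = 7
ES_G = 4; EF_G = 4+9 = 13
ES_H = max(EF_A=5, EF_B=10, EF_D=14, EF_E=18, EF_F=7, EF_G=13) = 18; EF_H = 18+11 = 29
Expected project duration μ = 29 days. Critical path: C → E → H.

Backward pass:
LF_H = 29; LS_H = 29−11 = 18
LF_G = LS_H = 18; LS_G = 18−9 = 9
LF_F = LS_H = 18; LS_F = 18−3 = 15
LF_E = LS_H = 18; LS_E = 18−14 = 4
LF_D = LS_H = 18; LS_D = 18−10 = 8
LF_C = min(LS_D=8, LS_E=4, LS_F=15, LS_G=9) = 4; LS_C = 4−4 = 0
LF_B = LS_H = 18; LS_B = 18−10 = 8
LF_A = LS_H = 18; LS_A = 18−5 = 13
Slack_A = LS_A − ES_A = 13 − 0 = 13

13 days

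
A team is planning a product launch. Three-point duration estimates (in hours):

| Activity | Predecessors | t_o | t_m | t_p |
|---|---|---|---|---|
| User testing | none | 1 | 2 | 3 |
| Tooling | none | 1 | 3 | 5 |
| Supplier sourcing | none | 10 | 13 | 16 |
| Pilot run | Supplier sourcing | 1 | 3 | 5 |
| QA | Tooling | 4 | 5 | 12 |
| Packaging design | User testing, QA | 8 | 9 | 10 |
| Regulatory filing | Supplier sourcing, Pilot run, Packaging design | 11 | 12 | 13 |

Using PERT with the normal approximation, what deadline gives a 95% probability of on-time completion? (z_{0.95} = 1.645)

32.6 hours

te_User testing = (1 + 4·2 + 3)/6 = 12/6 = 2; σ²_User testing = ((3−1)/6)² = 0.111
te_Tooling = (1 + 4·3 + 5)/6 = 18/6 = 3; σ²_Tooling = ((5−1)/6)² = 0.444
te_Supplier sourcing = (10 + 4·13 + 16)/6 = 78/6 = 13; σ²_Supplier sourcing = ((16−10)/6)² = 1.000
te_Pilot run = (1 + 4·3 + 5)/6 = 18/6 = 3; σ²_Pilot run = ((5−1)/6)² = 0.444
te_QA = (4 + 4·5 + 12)/6 = 36/6 = 6; σ²_QA = ((12−4)/6)² = 1.778
te_Packaging design = (8 + 4·9 + 10)/6 = 54/6 = 9; σ²_Packaging design = ((10−8)/6)² = 0.111
te_Regulatory filing = (11 + 4·12 + 13)/6 = 72/6 = 12; σ²_Regulatory filing = ((13−11)/6)² = 0.111

Forward pass:
ES_User testing = 0; EF_User testing = 2
ES_Tooling = 0; EF_Tooling = 3
ES_Supplier sourcing = 0; EF_Supplier sourcing = 13
ES_Pilot run = 13; EF_Pilot run = 13+3 = 16
ES_QA = 3; EF_QA = 3+6 = 9
ES_Packaging design = max(EF_User testing=2, EF_QA=9) = 9; EF_Packaging design = 9+9 = 18
ES_Regulatory filing = max(EF_Supplier sourcing=13, EF_Pilot run=16, EF_Packaging design=18) = 18; EF_Regulatory filing = 18+12 = 30
Expected project duration μ = 30 hours. Critical path: Tooling → QA → Packaging design → Regulatory filing.

Variance along critical path = 0.444 + 1.778 + 0.111 + 0.111 = 2.444; σ = 1.563 hours.
D = μ + z·σ = 30 + 1.645·1.563 = 32.6 hours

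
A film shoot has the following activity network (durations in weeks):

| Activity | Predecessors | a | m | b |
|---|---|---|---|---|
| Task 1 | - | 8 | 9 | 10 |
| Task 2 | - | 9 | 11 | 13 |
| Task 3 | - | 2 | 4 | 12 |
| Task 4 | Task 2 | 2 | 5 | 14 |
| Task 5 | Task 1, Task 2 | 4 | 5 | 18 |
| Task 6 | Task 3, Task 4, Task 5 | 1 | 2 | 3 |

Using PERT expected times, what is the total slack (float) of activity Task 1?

te_Task 1 = (8 + 4·9 + 10)/6 = 54/6 = 9
te_Task 2 = (9 + 4·11 + 13)/6 = 66/6 = 11
te_Task 3 = (2 + 4·4 + 12)/6 = 30/6 = 5
te_Task 4 = (2 + 4·5 + 14)/6 = 36/6 = 6
te_Task 5 = (4 + 4·5 + 18)/6 = 42/6 = 7
te_Task 6 = (1 + 4·2 + 3)/6 = 12/6 = 2

Forward pass:
ES_Task 1 = 0; EF_Task 1 = 9
ES_Task 2 = 0; EF_Task 2 = 11
ES_Task 3 = 0; EF_Task 3 = 5
ES_Task 4 = 11; EF_Task 4 = 11+6 = 17
ES_Task 5 = max(EF_Task 1=9, EF_Task 2=11) = 11; EF_Task 5 = 11+7 = 18
ES_Task 6 = max(EF_Task 3=5, EF_Task 4=17, EF_Task 5=18) = 18; EF_Task 6 = 18+2 = 20
Expected project duration μ = 20 weeks. Critical path: Task 2 → Task 5 → Task 6.

Backward pass:
LF_Task 6 = 20; LS_Task 6 = 20−2 = 18
LF_Task 5 = LS_Task 6 = 18; LS_Task 5 = 18−7 = 11
LF_Task 4 = LS_Task 6 = 18; LS_Task 4 = 18−6 = 12
LF_Task 3 = LS_Task 6 = 18; LS_Task 3 = 18−5 = 13
LF_Task 2 = min(LS_Task 4=12, LS_Task 5=11) = 11; LS_Task 2 = 11−11 = 0
LF_Task 1 = LS_Task 5 = 11; LS_Task 1 = 11−9 = 2
Slack_Task 1 = LS_Task 1 − ES_Task 1 = 2 − 0 = 2

2 weeks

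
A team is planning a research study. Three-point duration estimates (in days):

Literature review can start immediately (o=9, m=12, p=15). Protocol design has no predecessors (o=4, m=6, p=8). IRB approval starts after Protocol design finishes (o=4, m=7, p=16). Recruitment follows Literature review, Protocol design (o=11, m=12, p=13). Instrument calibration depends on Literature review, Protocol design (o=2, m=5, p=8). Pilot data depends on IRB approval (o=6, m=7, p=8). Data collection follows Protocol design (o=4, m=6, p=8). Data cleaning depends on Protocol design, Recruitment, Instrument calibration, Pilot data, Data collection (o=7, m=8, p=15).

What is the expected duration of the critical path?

33 days

te_Literature review = (9 + 4·12 + 15)/6 = 72/6 = 12
te_Protocol design = (4 + 4·6 + 8)/6 = 36/6 = 6
te_IRB approval = (4 + 4·7 + 16)/6 = 48/6 = 8
te_Recruitment = (11 + 4·12 + 13)/6 = 72/6 = 12
te_Instrument calibration = (2 + 4·5 + 8)/6 = 30/6 = 5
te_Pilot data = (6 + 4·7 + 8)/6 = 42/6 = 7
te_Data collection = (4 + 4·6 + 8)/6 = 36/6 = 6
te_Data cleaning = (7 + 4·8 + 15)/6 = 54/6 = 9

Forward pass:
ES_Literature review = 0; EF_Literature review = 12
ES_Protocol design = 0; EF_Protocol design = 6
ES_IRB approval = 6; EF_IRB approval = 6+8 = 14
ES_Recruitment = max(EF_Literature review=12, EF_Protocol design=6) = 12; EF_Recruitment = 12+12 = 24
ES_Instrument calibration = max(EF_Literature review=12, EF_Protocol design=6) = 12; EF_Instrument calibration = 12+5 = 17
ES_Pilot data = 14; EF_Pilot data = 14+7 = 21
ES_Data collection = 6; EF_Data collection = 6+6 = 12
ES_Data cleaning = max(EF_Protocol design=6, EF_Recruitment=24, EF_Instrument calibration=17, EF_Pilot data=21, EF_Data collection=12) = 24; EF_Data cleaning = 24+9 = 33
Expected project duration μ = 33 days. Critical path: Literature review → Recruitment → Data cleaning.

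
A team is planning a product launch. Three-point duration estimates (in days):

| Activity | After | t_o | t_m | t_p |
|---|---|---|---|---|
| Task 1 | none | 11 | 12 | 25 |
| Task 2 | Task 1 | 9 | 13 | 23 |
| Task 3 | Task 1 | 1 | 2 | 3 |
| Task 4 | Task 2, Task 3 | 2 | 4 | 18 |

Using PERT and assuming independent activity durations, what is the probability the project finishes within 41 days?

0.951

te_Task 1 = (11 + 4·12 + 25)/6 = 84/6 = 14; σ²_Task 1 = ((25−11)/6)² = 5.444
te_Task 2 = (9 + 4·13 + 23)/6 = 84/6 = 14; σ²_Task 2 = ((23−9)/6)² = 5.444
te_Task 3 = (1 + 4·2 + 3)/6 = 12/6 = 2; σ²_Task 3 = ((3−1)/6)² = 0.111
te_Task 4 = (2 + 4·4 + 18)/6 = 36/6 = 6; σ²_Task 4 = ((18−2)/6)² = 7.111

Forward pass:
ES_Task 1 = 0; EF_Task 1 = 14
ES_Task 2 = 14; EF_Task 2 = 14+14 = 28
ES_Task 3 = 14; EF_Task 3 = 14+2 = 16
ES_Task 4 = max(EF_Task 2=28, EF_Task 3=16) = 28; EF_Task 4 = 28+6 = 34
Expected project duration μ = 34 days. Critical path: Task 1 → Task 2 → Task 4.

Variance along critical path = 5.444 + 5.444 + 7.111 = 18.000; σ = √18.000 = 4.243 days.
Z = (41 − 34) / 4.243 = 1.650
P(T ≤ 41) = Φ(1.650) ≈ 0.951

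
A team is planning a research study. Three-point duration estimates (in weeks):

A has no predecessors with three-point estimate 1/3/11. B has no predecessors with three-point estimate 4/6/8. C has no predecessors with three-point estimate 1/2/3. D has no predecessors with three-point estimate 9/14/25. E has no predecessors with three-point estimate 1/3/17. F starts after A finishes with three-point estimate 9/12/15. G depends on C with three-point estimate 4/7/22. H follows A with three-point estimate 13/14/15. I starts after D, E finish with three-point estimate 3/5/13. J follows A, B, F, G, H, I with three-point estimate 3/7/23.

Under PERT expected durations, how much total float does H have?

3 weeks

te_A = (1 + 4·3 + 11)/6 = 24/6 = 4
te_B = (4 + 4·6 + 8)/6 = 36/6 = 6
te_C = (1 + 4·2 + 3)/6 = 12/6 = 2
te_D = (9 + 4·14 + 25)/6 = 90/6 = 15
te_E = (1 + 4·3 + 17)/6 = 30/6 = 5
te_F = (9 + 4·12 + 15)/6 = 72/6 = 12
te_G = (4 + 4·7 + 22)/6 = 54/6 = 9
te_H = (13 + 4·14 + 15)/6 = 84/6 = 14
te_I = (3 + 4·5 + 13)/6 = 36/6 = 6
te_J = (3 + 4·7 + 23)/6 = 54/6 = 9

Forward pass:
ES_A = 0; EF_A = 4
ES_B = 0; EF_B = 6
ES_C = 0; EF_C = 2
ES_D = 0; EF_D = 15
ES_E = 0; EF_E = 5
ES_F = 4; EF_F = 4+12 = 16
ES_G = 2; EF_G = 2+9 = 11
ES_H = 4; EF_H = 4+14 = 18
ES_I = max(EF_D=15, EF_E=5) = 15; EF_I = 15+6 = 21
ES_J = max(EF_A=4, EF_B=6, EF_F=16, EF_G=11, EF_H=18, EF_I=21) = 21; EF_J = 21+9 = 30
Expected project duration μ = 30 weeks. Critical path: D → I → J.

Backward pass:
LF_J = 30; LS_J = 30−9 = 21
LF_I = LS_J = 21; LS_I = 21−6 = 15
LF_H = LS_J = 21; LS_H = 21−14 = 7
LF_G = LS_J = 21; LS_G = 21−9 = 12
LF_F = LS_J = 21; LS_F = 21−12 = 9
LF_E = LS_I = 15; LS_E = 15−5 = 10
LF_D = LS_I = 15; LS_D = 15−15 = 0
LF_C = LS_G = 12; LS_C = 12−2 = 10
LF_B = LS_J = 21; LS_B = 21−6 = 15
LF_A = min(LS_F=9, LS_H=7, LS_J=21) = 7; LS_A = 7−4 = 3
Slack_H = LS_H − ES_H = 7 − 4 = 3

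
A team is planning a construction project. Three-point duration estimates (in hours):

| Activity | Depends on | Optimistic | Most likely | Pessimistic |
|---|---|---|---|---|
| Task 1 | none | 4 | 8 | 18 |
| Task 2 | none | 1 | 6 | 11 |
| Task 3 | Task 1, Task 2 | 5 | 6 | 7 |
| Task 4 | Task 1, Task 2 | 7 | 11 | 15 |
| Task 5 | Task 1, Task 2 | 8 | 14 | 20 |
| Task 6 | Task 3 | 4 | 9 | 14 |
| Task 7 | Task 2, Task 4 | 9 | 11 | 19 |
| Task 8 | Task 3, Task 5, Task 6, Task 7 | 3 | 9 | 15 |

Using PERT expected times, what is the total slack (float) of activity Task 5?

9 hours

te_Task 1 = (4 + 4·8 + 18)/6 = 54/6 = 9
te_Task 2 = (1 + 4·6 + 11)/6 = 36/6 = 6
te_Task 3 = (5 + 4·6 + 7)/6 = 36/6 = 6
te_Task 4 = (7 + 4·11 + 15)/6 = 66/6 = 11
te_Task 5 = (8 + 4·14 + 20)/6 = 84/6 = 14
te_Task 6 = (4 + 4·9 + 14)/6 = 54/6 = 9
te_Task 7 = (9 + 4·11 + 19)/6 = 72/6 = 12
te_Task 8 = (3 + 4·9 + 15)/6 = 54/6 = 9

Forward pass:
ES_Task 1 = 0; EF_Task 1 = 9
ES_Task 2 = 0; EF_Task 2 = 6
ES_Task 3 = max(EF_Task 1=9, EF_Task 2=6) = 9; EF_Task 3 = 9+6 = 15
ES_Task 4 = max(EF_Task 1=9, EF_Task 2=6) = 9; EF_Task 4 = 9+11 = 20
ES_Task 5 = max(EF_Task 1=9, EF_Task 2=6) = 9; EF_Task 5 = 9+14 = 23
ES_Task 6 = 15; EF_Task 6 = 15+9 = 24
ES_Task 7 = max(EF_Task 2=6, EF_Task 4=20) = 20; EF_Task 7 = 20+12 = 32
ES_Task 8 = max(EF_Task 3=15, EF_Task 5=23, EF_Task 6=24, EF_Task 7=32) = 32; EF_Task 8 = 32+9 = 41
Expected project duration μ = 41 hours. Critical path: Task 1 → Task 4 → Task 7 → Task 8.

Backward pass:
LF_Task 8 = 41; LS_Task 8 = 41−9 = 32
LF_Task 7 = LS_Task 8 = 32; LS_Task 7 = 32−12 = 20
LF_Task 6 = LS_Task 8 = 32; LS_Task 6 = 32−9 = 23
LF_Task 5 = LS_Task 8 = 32; LS_Task 5 = 32−14 = 18
LF_Task 4 = LS_Task 7 = 20; LS_Task 4 = 20−11 = 9
LF_Task 3 = min(LS_Task 6=23, LS_Task 8=32) = 23; LS_Task 3 = 23−6 = 17
LF_Task 2 = min(LS_Task 3=17, LS_Task 4=9, LS_Task 5=18, LS_Task 7=20) = 9; LS_Task 2 = 9−6 = 3
LF_Task 1 = min(LS_Task 3=17, LS_Task 4=9, LS_Task 5=18) = 9; LS_Task 1 = 9−9 = 0
Slack_Task 5 = LS_Task 5 − ES_Task 5 = 18 − 9 = 9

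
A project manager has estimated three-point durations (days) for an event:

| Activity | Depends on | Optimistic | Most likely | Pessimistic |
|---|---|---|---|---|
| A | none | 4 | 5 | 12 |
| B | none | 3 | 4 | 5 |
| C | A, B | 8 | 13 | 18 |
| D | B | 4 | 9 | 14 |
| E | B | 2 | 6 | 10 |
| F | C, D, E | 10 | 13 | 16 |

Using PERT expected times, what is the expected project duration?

32 days

te_A = (4 + 4·5 + 12)/6 = 36/6 = 6
te_B = (3 + 4·4 + 5)/6 = 24/6 = 4
te_C = (8 + 4·13 + 18)/6 = 78/6 = 13
te_D = (4 + 4·9 + 14)/6 = 54/6 = 9
te_E = (2 + 4·6 + 10)/6 = 36/6 = 6
te_F = (10 + 4·13 + 16)/6 = 78/6 = 13

Forward pass:
ES_A = 0; EF_A = 6
ES_B = 0; EF_B = 4
ES_C = max(EF_A=6, EF_B=4) = 6; EF_C = 6+13 = 19
ES_D = 4; EF_D = 4+9 = 13
ES_E = 4; EF_E = 4+6 = 10
ES_F = max(EF_C=19, EF_D=13, EF_E=10) = 19; EF_F = 19+13 = 32
Expected project duration μ = 32 days. Critical path: A → C → F.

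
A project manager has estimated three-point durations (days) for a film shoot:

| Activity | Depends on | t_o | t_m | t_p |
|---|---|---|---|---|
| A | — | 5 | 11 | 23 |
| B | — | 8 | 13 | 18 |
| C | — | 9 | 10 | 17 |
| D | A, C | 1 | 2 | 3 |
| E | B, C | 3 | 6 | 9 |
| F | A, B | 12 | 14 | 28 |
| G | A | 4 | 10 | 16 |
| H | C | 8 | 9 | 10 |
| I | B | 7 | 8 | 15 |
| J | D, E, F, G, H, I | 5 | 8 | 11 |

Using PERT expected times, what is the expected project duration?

37 days

te_A = (5 + 4·11 + 23)/6 = 72/6 = 12
te_B = (8 + 4·13 + 18)/6 = 78/6 = 13
te_C = (9 + 4·10 + 17)/6 = 66/6 = 11
te_D = (1 + 4·2 + 3)/6 = 12/6 = 2
te_E = (3 + 4·6 + 9)/6 = 36/6 = 6
te_F = (12 + 4·14 + 28)/6 = 96/6 = 16
te_G = (4 + 4·10 + 16)/6 = 60/6 = 10
te_H = (8 + 4·9 + 10)/6 = 54/6 = 9
te_I = (7 + 4·8 + 15)/6 = 54/6 = 9
te_J = (5 + 4·8 + 11)/6 = 48/6 = 8

Forward pass:
ES_A = 0; EF_A = 12
ES_B = 0; EF_B = 13
ES_C = 0; EF_C = 11
ES_D = max(EF_A=12, EF_C=11) = 12; EF_D = 12+2 = 14
ES_E = max(EF_B=13, EF_C=11) = 13; EF_E = 13+6 = 19
ES_F = max(EF_A=12, EF_B=13) = 13; EF_F = 13+16 = 29
ES_G = 12; EF_G = 12+10 = 22
ES_H = 11; EF_H = 11+9 = 20
ES_I = 13; EF_I = 13+9 = 22
ES_J = max(EF_D=14, EF_E=19, EF_F=29, EF_G=22, EF_H=20, EF_I=22) = 29; EF_J = 29+8 = 37
Expected project duration μ = 37 days. Critical path: B → F → J.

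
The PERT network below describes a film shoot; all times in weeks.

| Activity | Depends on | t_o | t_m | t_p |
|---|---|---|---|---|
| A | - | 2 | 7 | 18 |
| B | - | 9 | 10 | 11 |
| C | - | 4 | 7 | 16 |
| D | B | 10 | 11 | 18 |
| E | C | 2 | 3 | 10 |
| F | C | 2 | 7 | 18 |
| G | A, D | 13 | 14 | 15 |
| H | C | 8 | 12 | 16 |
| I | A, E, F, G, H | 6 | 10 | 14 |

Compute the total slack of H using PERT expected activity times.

te_A = (2 + 4·7 + 18)/6 = 48/6 = 8
te_B = (9 + 4·10 + 11)/6 = 60/6 = 10
te_C = (4 + 4·7 + 16)/6 = 48/6 = 8
te_D = (10 + 4·11 + 18)/6 = 72/6 = 12
te_E = (2 + 4·3 + 10)/6 = 24/6 = 4
te_F = (2 + 4·7 + 18)/6 = 48/6 = 8
te_G = (13 + 4·14 + 15)/6 = 84/6 = 14
te_H = (8 + 4·12 + 16)/6 = 72/6 = 12
te_I = (6 + 4·10 + 14)/6 = 60/6 = 10

Forward pass:
ES_A = 0; EF_A = 8
ES_B = 0; EF_B = 10
ES_C = 0; EF_C = 8
ES_D = 10; EF_D = 10+12 = 22
ES_E = 8; EF_E = 8+4 = 12
ES_F = 8; EF_F = 8+8 = 16
ES_G = max(EF_A=8, EF_D=22) = 22; EF_G = 22+14 = 36
ES_H = 8; EF_H = 8+12 = 20
ES_I = max(EF_A=8, EF_E=12, EF_F=16, EF_G=36, EF_H=20) = 36; EF_I = 36+10 = 46
Expected project duration μ = 46 weeks. Critical path: B → D → G → I.

Backward pass:
LF_I = 46; LS_I = 46−10 = 36
LF_H = LS_I = 36; LS_H = 36−12 = 24
LF_G = LS_I = 36; LS_G = 36−14 = 22
LF_F = LS_I = 36; LS_F = 36−8 = 28
LF_E = LS_I = 36; LS_E = 36−4 = 32
LF_D = LS_G = 22; LS_D = 22−12 = 10
LF_C = min(LS_E=32, LS_F=28, LS_H=24) = 24; LS_C = 24−8 = 16
LF_B = LS_D = 10; LS_B = 10−10 = 0
LF_A = min(LS_G=22, LS_I=36) = 22; LS_A = 22−8 = 14
Slack_H = LS_H − ES_H = 24 − 8 = 16

16 weeks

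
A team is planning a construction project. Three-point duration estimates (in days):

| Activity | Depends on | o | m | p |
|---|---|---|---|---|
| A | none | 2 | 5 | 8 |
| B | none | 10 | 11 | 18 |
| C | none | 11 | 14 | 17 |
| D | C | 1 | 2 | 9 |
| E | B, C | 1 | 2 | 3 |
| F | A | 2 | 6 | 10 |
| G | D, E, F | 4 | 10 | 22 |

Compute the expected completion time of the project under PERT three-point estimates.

te_A = (2 + 4·5 + 8)/6 = 30/6 = 5
te_B = (10 + 4·11 + 18)/6 = 72/6 = 12
te_C = (11 + 4·14 + 17)/6 = 84/6 = 14
te_D = (1 + 4·2 + 9)/6 = 18/6 = 3
te_E = (1 + 4·2 + 3)/6 = 12/6 = 2
te_F = (2 + 4·6 + 10)/6 = 36/6 = 6
te_G = (4 + 4·10 + 22)/6 = 66/6 = 11

Forward pass:
ES_A = 0; EF_A = 5
ES_B = 0; EF_B = 12
ES_C = 0; EF_C = 14
ES_D = 14; EF_D = 14+3 = 17
ES_E = max(EF_B=12, EF_C=14) = 14; EF_E = 14+2 = 16
ES_F = 5; EF_F = 5+6 = 11
ES_G = max(EF_D=17, EF_E=16, EF_F=11) = 17; EF_G = 17+11 = 28
Expected project duration μ = 28 days. Critical path: C → D → G.

28 days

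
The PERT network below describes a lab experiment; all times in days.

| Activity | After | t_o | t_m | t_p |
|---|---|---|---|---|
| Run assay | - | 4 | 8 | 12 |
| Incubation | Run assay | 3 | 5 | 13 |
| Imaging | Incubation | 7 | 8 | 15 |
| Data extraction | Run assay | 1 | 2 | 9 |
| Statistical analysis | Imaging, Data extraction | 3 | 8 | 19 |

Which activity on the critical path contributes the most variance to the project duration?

te_Run assay = (4 + 4·8 + 12)/6 = 48/6 = 8; σ²_Run assay = ((12−4)/6)² = 1.778
te_Incubation = (3 + 4·5 + 13)/6 = 36/6 = 6; σ²_Incubation = ((13−3)/6)² = 2.778
te_Imaging = (7 + 4·8 + 15)/6 = 54/6 = 9; σ²_Imaging = ((15−7)/6)² = 1.778
te_Data extraction = (1 + 4·2 + 9)/6 = 18/6 = 3; σ²_Data extraction = ((9−1)/6)² = 1.778
te_Statistical analysis = (3 + 4·8 + 19)/6 = 54/6 = 9; σ²_Statistical analysis = ((19−3)/6)² = 7.111

Forward pass:
ES_Run assay = 0; EF_Run assay = 8
ES_Incubation = 8; EF_Incubation = 8+6 = 14
ES_Imaging = 14; EF_Imaging = 14+9 = 23
ES_Data extraction = 8; EF_Data extraction = 8+3 = 11
ES_Statistical analysis = max(EF_Imaging=23, EF_Data extraction=11) = 23; EF_Statistical analysis = 23+9 = 32
Expected project duration μ = 32 days. Critical path: Run assay → Incubation → Imaging → Statistical analysis.

Variances on critical path: σ²_Run assay=1.778, σ²_Incubation=2.778, σ²_Imaging=1.778, σ²_Statistical analysis=7.111.
Largest is σ²_Statistical analysis = 7.111.

Statistical analysis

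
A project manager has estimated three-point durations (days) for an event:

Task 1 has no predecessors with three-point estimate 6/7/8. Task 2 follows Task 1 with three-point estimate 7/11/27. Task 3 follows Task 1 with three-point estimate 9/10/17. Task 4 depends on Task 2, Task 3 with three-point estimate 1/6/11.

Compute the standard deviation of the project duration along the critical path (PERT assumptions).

3.74 days

te_Task 1 = (6 + 4·7 + 8)/6 = 42/6 = 7; σ²_Task 1 = ((8−6)/6)² = 0.111
te_Task 2 = (7 + 4·11 + 27)/6 = 78/6 = 13; σ²_Task 2 = ((27−7)/6)² = 11.111
te_Task 3 = (9 + 4·10 + 17)/6 = 66/6 = 11; σ²_Task 3 = ((17−9)/6)² = 1.778
te_Task 4 = (1 + 4·6 + 11)/6 = 36/6 = 6; σ²_Task 4 = ((11−1)/6)² = 2.778

Forward pass:
ES_Task 1 = 0; EF_Task 1 = 7
ES_Task 2 = 7; EF_Task 2 = 7+13 = 20
ES_Task 3 = 7; EF_Task 3 = 7+11 = 18
ES_Task 4 = max(EF_Task 2=20, EF_Task 3=18) = 20; EF_Task 4 = 20+6 = 26
Expected project duration μ = 26 days. Critical path: Task 1 → Task 2 → Task 4.

Variance along critical path = 0.111 + 11.111 + 2.778 = 14.000
σ = √14.000 = 3.742 days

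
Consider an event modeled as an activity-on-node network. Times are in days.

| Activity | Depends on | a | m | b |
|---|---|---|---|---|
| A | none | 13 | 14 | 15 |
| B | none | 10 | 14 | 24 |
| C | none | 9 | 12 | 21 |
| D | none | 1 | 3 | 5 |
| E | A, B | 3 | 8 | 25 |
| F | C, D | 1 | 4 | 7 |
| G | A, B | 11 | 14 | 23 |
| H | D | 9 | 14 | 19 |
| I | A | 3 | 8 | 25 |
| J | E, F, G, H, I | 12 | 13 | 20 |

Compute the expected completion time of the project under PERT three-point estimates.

te_A = (13 + 4·14 + 15)/6 = 84/6 = 14
te_B = (10 + 4·14 + 24)/6 = 90/6 = 15
te_C = (9 + 4·12 + 21)/6 = 78/6 = 13
te_D = (1 + 4·3 + 5)/6 = 18/6 = 3
te_E = (3 + 4·8 + 25)/6 = 60/6 = 10
te_F = (1 + 4·4 + 7)/6 = 24/6 = 4
te_G = (11 + 4·14 + 23)/6 = 90/6 = 15
te_H = (9 + 4·14 + 19)/6 = 84/6 = 14
te_I = (3 + 4·8 + 25)/6 = 60/6 = 10
te_J = (12 + 4·13 + 20)/6 = 84/6 = 14

Forward pass:
ES_A = 0; EF_A = 14
ES_B = 0; EF_B = 15
ES_C = 0; EF_C = 13
ES_D = 0; EF_D = 3
ES_E = max(EF_A=14, EF_B=15) = 15; EF_E = 15+10 = 25
ES_F = max(EF_C=13, EF_D=3) = 13; EF_F = 13+4 = 17
ES_G = max(EF_A=14, EF_B=15) = 15; EF_G = 15+15 = 30
ES_H = 3; EF_H = 3+14 = 17
ES_I = 14; EF_I = 14+10 = 24
ES_J = max(EF_E=25, EF_F=17, EF_G=30, EF_H=17, EF_I=24) = 30; EF_J = 30+14 = 44
Expected project duration μ = 44 days. Critical path: B → G → J.

44 days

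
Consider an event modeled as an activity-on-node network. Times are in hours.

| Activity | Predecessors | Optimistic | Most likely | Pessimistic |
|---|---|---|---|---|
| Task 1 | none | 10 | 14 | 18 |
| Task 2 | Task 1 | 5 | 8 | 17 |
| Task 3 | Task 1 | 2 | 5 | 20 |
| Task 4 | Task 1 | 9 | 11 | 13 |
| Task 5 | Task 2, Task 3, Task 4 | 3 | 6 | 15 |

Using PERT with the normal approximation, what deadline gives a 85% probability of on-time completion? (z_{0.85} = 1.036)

34.6 hours

te_Task 1 = (10 + 4·14 + 18)/6 = 84/6 = 14; σ²_Task 1 = ((18−10)/6)² = 1.778
te_Task 2 = (5 + 4·8 + 17)/6 = 54/6 = 9; σ²_Task 2 = ((17−5)/6)² = 4.000
te_Task 3 = (2 + 4·5 + 20)/6 = 42/6 = 7; σ²_Task 3 = ((20−2)/6)² = 9.000
te_Task 4 = (9 + 4·11 + 13)/6 = 66/6 = 11; σ²_Task 4 = ((13−9)/6)² = 0.444
te_Task 5 = (3 + 4·6 + 15)/6 = 42/6 = 7; σ²_Task 5 = ((15−3)/6)² = 4.000

Forward pass:
ES_Task 1 = 0; EF_Task 1 = 14
ES_Task 2 = 14; EF_Task 2 = 14+9 = 23
ES_Task 3 = 14; EF_Task 3 = 14+7 = 21
ES_Task 4 = 14; EF_Task 4 = 14+11 = 25
ES_Task 5 = max(EF_Task 2=23, EF_Task 3=21, EF_Task 4=25) = 25; EF_Task 5 = 25+7 = 32
Expected project duration μ = 32 hours. Critical path: Task 1 → Task 4 → Task 5.

Variance along critical path = 1.778 + 0.444 + 4.000 = 6.222; σ = 2.494 hours.
D = μ + z·σ = 32 + 1.036·2.494 = 34.6 hours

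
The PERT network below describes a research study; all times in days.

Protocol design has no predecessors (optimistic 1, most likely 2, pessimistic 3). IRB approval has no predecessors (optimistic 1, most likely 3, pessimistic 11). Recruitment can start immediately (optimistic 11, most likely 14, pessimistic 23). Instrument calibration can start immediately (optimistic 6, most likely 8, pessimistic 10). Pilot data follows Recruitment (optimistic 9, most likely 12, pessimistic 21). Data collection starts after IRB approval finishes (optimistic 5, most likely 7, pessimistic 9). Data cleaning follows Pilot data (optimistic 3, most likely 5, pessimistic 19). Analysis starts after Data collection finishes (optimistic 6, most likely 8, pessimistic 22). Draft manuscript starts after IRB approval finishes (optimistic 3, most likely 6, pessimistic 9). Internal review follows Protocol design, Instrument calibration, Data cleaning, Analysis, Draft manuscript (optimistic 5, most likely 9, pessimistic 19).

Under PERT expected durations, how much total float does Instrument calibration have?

27 days

te_Protocol design = (1 + 4·2 + 3)/6 = 12/6 = 2
te_IRB approval = (1 + 4·3 + 11)/6 = 24/6 = 4
te_Recruitment = (11 + 4·14 + 23)/6 = 90/6 = 15
te_Instrument calibration = (6 + 4·8 + 10)/6 = 48/6 = 8
te_Pilot data = (9 + 4·12 + 21)/6 = 78/6 = 13
te_Data collection = (5 + 4·7 + 9)/6 = 42/6 = 7
te_Data cleaning = (3 + 4·5 + 19)/6 = 42/6 = 7
te_Analysis = (6 + 4·8 + 22)/6 = 60/6 = 10
te_Draft manuscript = (3 + 4·6 + 9)/6 = 36/6 = 6
te_Internal review = (5 + 4·9 + 19)/6 = 60/6 = 10

Forward pass:
ES_Protocol design = 0; EF_Protocol design = 2
ES_IRB approval = 0; EF_IRB approval = 4
ES_Recruitment = 0; EF_Recruitment = 15
ES_Instrument calibration = 0; EF_Instrument calibration = 8
ES_Pilot data = 15; EF_Pilot data = 15+13 = 28
ES_Data collection = 4; EF_Data collection = 4+7 = 11
ES_Data cleaning = 28; EF_Data cleaning = 28+7 = 35
ES_Analysis = 11; EF_Analysis = 11+10 = 21
ES_Draft manuscript = 4; EF_Draft manuscript = 4+6 = 10
ES_Internal review = max(EF_Protocol design=2, EF_Instrument calibration=8, EF_Data cleaning=35, EF_Analysis=21, EF_Draft manuscript=10) = 35; EF_Internal review = 35+10 = 45
Expected project duration μ = 45 days. Critical path: Recruitment → Pilot data → Data cleaning → Internal review.

Backward pass:
LF_Internal review = 45; LS_Internal review = 45−10 = 35
LF_Draft manuscript = LS_Internal review = 35; LS_Draft manuscript = 35−6 = 29
LF_Analysis = LS_Internal review = 35; LS_Analysis = 35−10 = 25
LF_Data cleaning = LS_Internal review = 35; LS_Data cleaning = 35−7 = 28
LF_Data collection = LS_Analysis = 25; LS_Data collection = 25−7 = 18
LF_Pilot data = LS_Data cleaning = 28; LS_Pilot data = 28−13 = 15
LF_Instrument calibration = LS_Internal review = 35; LS_Instrument calibration = 35−8 = 27
LF_Recruitment = LS_Pilot data = 15; LS_Recruitment = 15−15 = 0
LF_IRB approval = min(LS_Data collection=18, LS_Draft manuscript=29) = 18; LS_IRB approval = 18−4 = 14
LF_Protocol design = LS_Internal review = 35; LS_Protocol design = 35−2 = 33
Slack_Instrument calibration = LS_Instrument calibration − ES_Instrument calibration = 27 − 0 = 27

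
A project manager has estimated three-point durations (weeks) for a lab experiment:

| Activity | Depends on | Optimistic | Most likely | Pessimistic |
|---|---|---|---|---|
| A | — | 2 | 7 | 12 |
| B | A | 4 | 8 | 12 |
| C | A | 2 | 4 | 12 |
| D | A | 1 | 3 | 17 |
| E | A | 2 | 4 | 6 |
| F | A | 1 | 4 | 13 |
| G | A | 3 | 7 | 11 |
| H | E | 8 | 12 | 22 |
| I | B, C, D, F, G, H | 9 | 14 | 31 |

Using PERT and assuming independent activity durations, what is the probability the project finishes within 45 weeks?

0.856

te_A = (2 + 4·7 + 12)/6 = 42/6 = 7; σ²_A = ((12−2)/6)² = 2.778
te_B = (4 + 4·8 + 12)/6 = 48/6 = 8; σ²_B = ((12−4)/6)² = 1.778
te_C = (2 + 4·4 + 12)/6 = 30/6 = 5; σ²_C = ((12−2)/6)² = 2.778
te_D = (1 + 4·3 + 17)/6 = 30/6 = 5; σ²_D = ((17−1)/6)² = 7.111
te_E = (2 + 4·4 + 6)/6 = 24/6 = 4; σ²_E = ((6−2)/6)² = 0.444
te_F = (1 + 4·4 + 13)/6 = 30/6 = 5; σ²_F = ((13−1)/6)² = 4.000
te_G = (3 + 4·7 + 11)/6 = 42/6 = 7; σ²_G = ((11−3)/6)² = 1.778
te_H = (8 + 4·12 + 22)/6 = 78/6 = 13; σ²_H = ((22−8)/6)² = 5.444
te_I = (9 + 4·14 + 31)/6 = 96/6 = 16; σ²_I = ((31−9)/6)² = 13.444

Forward pass:
ES_A = 0; EF_A = 7
ES_B = 7; EF_B = 7+8 = 15
ES_C = 7; EF_C = 7+5 = 12
ES_D = 7; EF_D = 7+5 = 12
ES_E = 7; EF_E = 7+4 = 11
ES_F = 7; EF_F = 7+5 = 12
ES_G = 7; EF_G = 7+7 = 14
ES_H = 11; EF_H = 11+13 = 24
ES_I = max(EF_B=15, EF_C=12, EF_D=12, EF_F=12, EF_G=14, EF_H=24) = 24; EF_I = 24+16 = 40
Expected project duration μ = 40 weeks. Critical path: A → E → H → I.

Variance along critical path = 2.778 + 0.444 + 5.444 + 13.444 = 22.111; σ = √22.111 = 4.702 weeks.
Z = (45 − 40) / 4.702 = 1.063
P(T ≤ 45) = Φ(1.063) ≈ 0.856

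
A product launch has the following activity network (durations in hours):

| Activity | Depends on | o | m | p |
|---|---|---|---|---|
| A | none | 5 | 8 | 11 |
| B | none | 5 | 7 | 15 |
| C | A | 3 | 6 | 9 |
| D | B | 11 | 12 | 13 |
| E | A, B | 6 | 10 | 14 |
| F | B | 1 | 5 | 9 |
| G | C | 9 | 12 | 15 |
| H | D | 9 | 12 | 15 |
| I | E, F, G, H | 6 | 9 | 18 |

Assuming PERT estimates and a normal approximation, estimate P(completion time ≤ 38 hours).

te_A = (5 + 4·8 + 11)/6 = 48/6 = 8; σ²_A = ((11−5)/6)² = 1.000
te_B = (5 + 4·7 + 15)/6 = 48/6 = 8; σ²_B = ((15−5)/6)² = 2.778
te_C = (3 + 4·6 + 9)/6 = 36/6 = 6; σ²_C = ((9−3)/6)² = 1.000
te_D = (11 + 4·12 + 13)/6 = 72/6 = 12; σ²_D = ((13−11)/6)² = 0.111
te_E = (6 + 4·10 + 14)/6 = 60/6 = 10; σ²_E = ((14−6)/6)² = 1.778
te_F = (1 + 4·5 + 9)/6 = 30/6 = 5; σ²_F = ((9−1)/6)² = 1.778
te_G = (9 + 4·12 + 15)/6 = 72/6 = 12; σ²_G = ((15−9)/6)² = 1.000
te_H = (9 + 4·12 + 15)/6 = 72/6 = 12; σ²_H = ((15−9)/6)² = 1.000
te_I = (6 + 4·9 + 18)/6 = 60/6 = 10; σ²_I = ((18−6)/6)² = 4.000

Forward pass:
ES_A = 0; EF_A = 8
ES_B = 0; EF_B = 8
ES_C = 8; EF_C = 8+6 = 14
ES_D = 8; EF_D = 8+12 = 20
ES_E = max(EF_A=8, EF_B=8) = 8; EF_E = 8+10 = 18
ES_F = 8; EF_F = 8+5 = 13
ES_G = 14; EF_G = 14+12 = 26
ES_H = 20; EF_H = 20+12 = 32
ES_I = max(EF_E=18, EF_F=13, EF_G=26, EF_H=32) = 32; EF_I = 32+10 = 42
Expected project duration μ = 42 hours. Critical path: B → D → H → I.

Variance along critical path = 2.778 + 0.111 + 1.000 + 4.000 = 7.889; σ = √7.889 = 2.809 hours.
Z = (38 − 42) / 2.809 = -1.424
P(T ≤ 38) = Φ(-1.424) ≈ 0.077

0.077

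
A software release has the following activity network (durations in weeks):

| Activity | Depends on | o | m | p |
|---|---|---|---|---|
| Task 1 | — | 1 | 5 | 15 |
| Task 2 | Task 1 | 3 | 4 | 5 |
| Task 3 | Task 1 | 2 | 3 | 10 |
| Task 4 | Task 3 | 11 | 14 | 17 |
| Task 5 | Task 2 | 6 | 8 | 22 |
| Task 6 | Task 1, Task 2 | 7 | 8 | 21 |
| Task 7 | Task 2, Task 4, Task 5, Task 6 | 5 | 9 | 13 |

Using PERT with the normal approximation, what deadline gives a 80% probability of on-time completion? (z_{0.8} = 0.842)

te_Task 1 = (1 + 4·5 + 15)/6 = 36/6 = 6; σ²_Task 1 = ((15−1)/6)² = 5.444
te_Task 2 = (3 + 4·4 + 5)/6 = 24/6 = 4; σ²_Task 2 = ((5−3)/6)² = 0.111
te_Task 3 = (2 + 4·3 + 10)/6 = 24/6 = 4; σ²_Task 3 = ((10−2)/6)² = 1.778
te_Task 4 = (11 + 4·14 + 17)/6 = 84/6 = 14; σ²_Task 4 = ((17−11)/6)² = 1.000
te_Task 5 = (6 + 4·8 + 22)/6 = 60/6 = 10; σ²_Task 5 = ((22−6)/6)² = 7.111
te_Task 6 = (7 + 4·8 + 21)/6 = 60/6 = 10; σ²_Task 6 = ((21−7)/6)² = 5.444
te_Task 7 = (5 + 4·9 + 13)/6 = 54/6 = 9; σ²_Task 7 = ((13−5)/6)² = 1.778

Forward pass:
ES_Task 1 = 0; EF_Task 1 = 6
ES_Task 2 = 6; EF_Task 2 = 6+4 = 10
ES_Task 3 = 6; EF_Task 3 = 6+4 = 10
ES_Task 4 = 10; EF_Task 4 = 10+14 = 24
ES_Task 5 = 10; EF_Task 5 = 10+10 = 20
ES_Task 6 = max(EF_Task 1=6, EF_Task 2=10) = 10; EF_Task 6 = 10+10 = 20
ES_Task 7 = max(EF_Task 2=10, EF_Task 4=24, EF_Task 5=20, EF_Task 6=20) = 24; EF_Task 7 = 24+9 = 33
Expected project duration μ = 33 weeks. Critical path: Task 1 → Task 3 → Task 4 → Task 7.

Variance along critical path = 5.444 + 1.778 + 1.000 + 1.778 = 10.000; σ = 3.162 weeks.
D = μ + z·σ = 33 + 0.842·3.162 = 35.7 weeks

35.7 weeks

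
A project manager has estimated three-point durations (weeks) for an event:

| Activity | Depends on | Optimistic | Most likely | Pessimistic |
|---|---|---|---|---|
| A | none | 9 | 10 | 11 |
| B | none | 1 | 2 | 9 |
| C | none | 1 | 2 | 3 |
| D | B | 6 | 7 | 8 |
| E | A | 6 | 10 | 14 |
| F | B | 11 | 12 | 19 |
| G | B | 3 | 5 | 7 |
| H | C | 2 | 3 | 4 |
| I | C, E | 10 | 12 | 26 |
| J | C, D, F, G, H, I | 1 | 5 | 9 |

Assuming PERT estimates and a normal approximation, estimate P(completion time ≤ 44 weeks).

0.936

te_A = (9 + 4·10 + 11)/6 = 60/6 = 10; σ²_A = ((11−9)/6)² = 0.111
te_B = (1 + 4·2 + 9)/6 = 18/6 = 3; σ²_B = ((9−1)/6)² = 1.778
te_C = (1 + 4·2 + 3)/6 = 12/6 = 2; σ²_C = ((3−1)/6)² = 0.111
te_D = (6 + 4·7 + 8)/6 = 42/6 = 7; σ²_D = ((8−6)/6)² = 0.111
te_E = (6 + 4·10 + 14)/6 = 60/6 = 10; σ²_E = ((14−6)/6)² = 1.778
te_F = (11 + 4·12 + 19)/6 = 78/6 = 13; σ²_F = ((19−11)/6)² = 1.778
te_G = (3 + 4·5 + 7)/6 = 30/6 = 5; σ²_G = ((7−3)/6)² = 0.444
te_H = (2 + 4·3 + 4)/6 = 18/6 = 3; σ²_H = ((4−2)/6)² = 0.111
te_I = (10 + 4·12 + 26)/6 = 84/6 = 14; σ²_I = ((26−10)/6)² = 7.111
te_J = (1 + 4·5 + 9)/6 = 30/6 = 5; σ²_J = ((9−1)/6)² = 1.778

Forward pass:
ES_A = 0; EF_A = 10
ES_B = 0; EF_B = 3
ES_C = 0; EF_C = 2
ES_D = 3; EF_D = 3+7 = 10
ES_E = 10; EF_E = 10+10 = 20
ES_F = 3; EF_F = 3+13 = 16
ES_G = 3; EF_G = 3+5 = 8
ES_H = 2; EF_H = 2+3 = 5
ES_I = max(EF_C=2, EF_E=20) = 20; EF_I = 20+14 = 34
ES_J = max(EF_C=2, EF_D=10, EF_F=16, EF_G=8, EF_H=5, EF_I=34) = 34; EF_J = 34+5 = 39
Expected project duration μ = 39 weeks. Critical path: A → E → I → J.

Variance along critical path = 0.111 + 1.778 + 7.111 + 1.778 = 10.778; σ = √10.778 = 3.283 weeks.
Z = (44 − 39) / 3.283 = 1.523
P(T ≤ 44) = Φ(1.523) ≈ 0.936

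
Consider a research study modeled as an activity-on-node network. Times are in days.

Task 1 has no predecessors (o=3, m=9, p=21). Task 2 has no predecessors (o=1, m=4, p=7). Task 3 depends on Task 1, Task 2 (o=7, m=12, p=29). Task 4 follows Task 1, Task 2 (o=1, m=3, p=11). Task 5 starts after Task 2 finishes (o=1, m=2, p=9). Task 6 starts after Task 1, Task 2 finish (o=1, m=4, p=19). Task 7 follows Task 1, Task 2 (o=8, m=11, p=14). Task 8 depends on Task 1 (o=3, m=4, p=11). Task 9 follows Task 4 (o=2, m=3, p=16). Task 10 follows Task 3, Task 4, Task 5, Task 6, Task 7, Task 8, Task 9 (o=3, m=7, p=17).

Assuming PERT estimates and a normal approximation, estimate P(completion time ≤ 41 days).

te_Task 1 = (3 + 4·9 + 21)/6 = 60/6 = 10; σ²_Task 1 = ((21−3)/6)² = 9.000
te_Task 2 = (1 + 4·4 + 7)/6 = 24/6 = 4; σ²_Task 2 = ((7−1)/6)² = 1.000
te_Task 3 = (7 + 4·12 + 29)/6 = 84/6 = 14; σ²_Task 3 = ((29−7)/6)² = 13.444
te_Task 4 = (1 + 4·3 + 11)/6 = 24/6 = 4; σ²_Task 4 = ((11−1)/6)² = 2.778
te_Task 5 = (1 + 4·2 + 9)/6 = 18/6 = 3; σ²_Task 5 = ((9−1)/6)² = 1.778
te_Task 6 = (1 + 4·4 + 19)/6 = 36/6 = 6; σ²_Task 6 = ((19−1)/6)² = 9.000
te_Task 7 = (8 + 4·11 + 14)/6 = 66/6 = 11; σ²_Task 7 = ((14−8)/6)² = 1.000
te_Task 8 = (3 + 4·4 + 11)/6 = 30/6 = 5; σ²_Task 8 = ((11−3)/6)² = 1.778
te_Task 9 = (2 + 4·3 + 16)/6 = 30/6 = 5; σ²_Task 9 = ((16−2)/6)² = 5.444
te_Task 10 = (3 + 4·7 + 17)/6 = 48/6 = 8; σ²_Task 10 = ((17−3)/6)² = 5.444

Forward pass:
ES_Task 1 = 0; EF_Task 1 = 10
ES_Task 2 = 0; EF_Task 2 = 4
ES_Task 3 = max(EF_Task 1=10, EF_Task 2=4) = 10; EF_Task 3 = 10+14 = 24
ES_Task 4 = max(EF_Task 1=10, EF_Task 2=4) = 10; EF_Task 4 = 10+4 = 14
ES_Task 5 = 4; EF_Task 5 = 4+3 = 7
ES_Task 6 = max(EF_Task 1=10, EF_Task 2=4) = 10; EF_Task 6 = 10+6 = 16
ES_Task 7 = max(EF_Task 1=10, EF_Task 2=4) = 10; EF_Task 7 = 10+11 = 21
ES_Task 8 = 10; EF_Task 8 = 10+5 = 15
ES_Task 9 = 14; EF_Task 9 = 14+5 = 19
ES_Task 10 = max(EF_Task 3=24, EF_Task 4=14, EF_Task 5=7, EF_Task 6=16, EF_Task 7=21, EF_Task 8=15, EF_Task 9=19) = 24; EF_Task 10 = 24+8 = 32
Expected project duration μ = 32 days. Critical path: Task 1 → Task 3 → Task 10.

Variance along critical path = 9.000 + 13.444 + 5.444 = 27.889; σ = √27.889 = 5.281 days.
Z = (41 − 32) / 5.281 = 1.704
P(T ≤ 41) = Φ(1.704) ≈ 0.956

0.956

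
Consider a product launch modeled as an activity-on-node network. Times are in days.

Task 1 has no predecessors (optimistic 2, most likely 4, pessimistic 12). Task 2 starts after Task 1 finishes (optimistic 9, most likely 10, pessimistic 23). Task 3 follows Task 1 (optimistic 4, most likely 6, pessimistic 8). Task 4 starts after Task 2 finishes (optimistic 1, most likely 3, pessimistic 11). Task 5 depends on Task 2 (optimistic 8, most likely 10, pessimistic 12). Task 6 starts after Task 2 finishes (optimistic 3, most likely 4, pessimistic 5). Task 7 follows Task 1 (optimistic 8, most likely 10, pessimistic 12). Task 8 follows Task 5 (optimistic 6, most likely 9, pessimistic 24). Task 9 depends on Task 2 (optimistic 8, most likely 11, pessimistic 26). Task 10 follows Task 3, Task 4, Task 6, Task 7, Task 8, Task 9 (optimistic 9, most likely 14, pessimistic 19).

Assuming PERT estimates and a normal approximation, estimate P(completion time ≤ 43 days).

te_Task 1 = (2 + 4·4 + 12)/6 = 30/6 = 5; σ²_Task 1 = ((12−2)/6)² = 2.778
te_Task 2 = (9 + 4·10 + 23)/6 = 72/6 = 12; σ²_Task 2 = ((23−9)/6)² = 5.444
te_Task 3 = (4 + 4·6 + 8)/6 = 36/6 = 6; σ²_Task 3 = ((8−4)/6)² = 0.444
te_Task 4 = (1 + 4·3 + 11)/6 = 24/6 = 4; σ²_Task 4 = ((11−1)/6)² = 2.778
te_Task 5 = (8 + 4·10 + 12)/6 = 60/6 = 10; σ²_Task 5 = ((12−8)/6)² = 0.444
te_Task 6 = (3 + 4·4 + 5)/6 = 24/6 = 4; σ²_Task 6 = ((5−3)/6)² = 0.111
te_Task 7 = (8 + 4·10 + 12)/6 = 60/6 = 10; σ²_Task 7 = ((12−8)/6)² = 0.444
te_Task 8 = (6 + 4·9 + 24)/6 = 66/6 = 11; σ²_Task 8 = ((24−6)/6)² = 9.000
te_Task 9 = (8 + 4·11 + 26)/6 = 78/6 = 13; σ²_Task 9 = ((26−8)/6)² = 9.000
te_Task 10 = (9 + 4·14 + 19)/6 = 84/6 = 14; σ²_Task 10 = ((19−9)/6)² = 2.778

Forward pass:
ES_Task 1 = 0; EF_Task 1 = 5
ES_Task 2 = 5; EF_Task 2 = 5+12 = 17
ES_Task 3 = 5; EF_Task 3 = 5+6 = 11
ES_Task 4 = 17; EF_Task 4 = 17+4 = 21
ES_Task 5 = 17; EF_Task 5 = 17+10 = 27
ES_Task 6 = 17; EF_Task 6 = 17+4 = 21
ES_Task 7 = 5; EF_Task 7 = 5+10 = 15
ES_Task 8 = 27; EF_Task 8 = 27+11 = 38
ES_Task 9 = 17; EF_Task 9 = 17+13 = 30
ES_Task 10 = max(EF_Task 3=11, EF_Task 4=21, EF_Task 6=21, EF_Task 7=15, EF_Task 8=38, EF_Task 9=30) = 38; EF_Task 10 = 38+14 = 52
Expected project duration μ = 52 days. Critical path: Task 1 → Task 2 → Task 5 → Task 8 → Task 10.

Variance along critical path = 2.778 + 5.444 + 0.444 + 9.000 + 2.778 = 20.444; σ = √20.444 = 4.522 days.
Z = (43 − 52) / 4.522 = -1.990
P(T ≤ 43) = Φ(-1.990) ≈ 0.023

0.023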